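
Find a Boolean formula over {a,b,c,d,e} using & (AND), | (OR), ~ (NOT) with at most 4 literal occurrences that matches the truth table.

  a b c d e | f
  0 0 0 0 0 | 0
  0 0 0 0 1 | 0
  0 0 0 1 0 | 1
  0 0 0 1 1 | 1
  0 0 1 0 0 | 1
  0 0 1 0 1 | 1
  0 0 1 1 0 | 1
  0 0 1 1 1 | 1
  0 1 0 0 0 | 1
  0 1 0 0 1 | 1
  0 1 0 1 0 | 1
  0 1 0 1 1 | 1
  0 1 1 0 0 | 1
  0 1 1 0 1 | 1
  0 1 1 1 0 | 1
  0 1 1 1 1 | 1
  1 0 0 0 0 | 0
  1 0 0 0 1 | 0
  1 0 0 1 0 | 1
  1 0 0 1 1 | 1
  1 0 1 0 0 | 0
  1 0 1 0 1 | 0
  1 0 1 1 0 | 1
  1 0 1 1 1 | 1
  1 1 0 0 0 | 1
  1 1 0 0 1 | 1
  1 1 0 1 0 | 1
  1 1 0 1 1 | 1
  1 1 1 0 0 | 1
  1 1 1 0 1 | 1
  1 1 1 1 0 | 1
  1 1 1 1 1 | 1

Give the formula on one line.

  ~a = 11111111111111110000000000000000
  (~a & c) = 00001111000011110000000000000000
  (b | d) = 00110011111111110011001111111111
  ((~a & c) | (b | d)) = 00111111111111110011001111111111

((~a & c) | (b | d))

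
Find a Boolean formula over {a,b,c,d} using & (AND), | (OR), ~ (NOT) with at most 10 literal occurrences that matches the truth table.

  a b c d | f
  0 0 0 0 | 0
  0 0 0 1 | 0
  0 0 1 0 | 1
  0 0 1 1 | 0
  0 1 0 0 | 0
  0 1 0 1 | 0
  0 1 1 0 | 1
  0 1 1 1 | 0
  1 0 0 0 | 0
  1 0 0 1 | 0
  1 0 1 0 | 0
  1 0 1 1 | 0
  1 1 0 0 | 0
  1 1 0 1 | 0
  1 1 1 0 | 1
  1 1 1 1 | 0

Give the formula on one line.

((c & ~d) & ((c & (b & (~d | c))) | (~a | ~c)))

  ~d = 1010101010101010
  (c & ~d) = 0010001000100010
  (~d | c) = 1011101110111011
  (b & (~d | c)) = 0000101100001011
  (c & (b & (~d | c))) = 0000001100000011
  ~a = 1111111100000000
  ~c = 1100110011001100
  (~a | ~c) = 1111111111001100
  ((c & (b & (~d | c))) | (~a | ~c)) = 1111111111001111
  ((c & ~d) & ((c & (b & (~d | c))) | (~a | ~c))) = 0010001000000010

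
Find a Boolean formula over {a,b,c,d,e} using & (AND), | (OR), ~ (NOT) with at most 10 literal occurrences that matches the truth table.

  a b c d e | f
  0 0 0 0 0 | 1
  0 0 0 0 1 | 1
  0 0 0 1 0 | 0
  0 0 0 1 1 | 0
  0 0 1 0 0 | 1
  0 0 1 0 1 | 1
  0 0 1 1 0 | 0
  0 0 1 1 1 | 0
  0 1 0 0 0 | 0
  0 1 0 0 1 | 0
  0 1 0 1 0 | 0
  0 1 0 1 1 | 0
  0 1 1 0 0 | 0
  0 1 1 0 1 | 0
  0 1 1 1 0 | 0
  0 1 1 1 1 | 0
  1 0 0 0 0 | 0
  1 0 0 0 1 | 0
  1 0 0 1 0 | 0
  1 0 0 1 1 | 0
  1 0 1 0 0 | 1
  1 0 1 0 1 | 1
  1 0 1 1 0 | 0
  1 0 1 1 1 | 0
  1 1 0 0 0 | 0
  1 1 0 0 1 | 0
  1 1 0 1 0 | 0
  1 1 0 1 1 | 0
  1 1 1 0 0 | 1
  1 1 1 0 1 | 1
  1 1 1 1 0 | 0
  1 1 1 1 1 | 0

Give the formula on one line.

  ~d = 11001100110011001100110011001100
  ~a = 11111111111111110000000000000000
  (c & d) = 00000011000000110000001100000011
  (~a | (c & d)) = 11111111111111110000001100000011
  (c | (~a | (c & d))) = 11111111111111110000111100001111
  (~d & (c | (~a | (c & d)))) = 11001100110011000000110000001100
  (a & b) = 00000000000000000000000011111111
  ~b = 11111111000000001111111100000000
  ((a & b) | ~b) = 11111111000000001111111111111111
  ((~d & (c | (~a | (c & d)))) & ((a & b) | ~b)) = 11001100000000000000110000001100

((~d & (c | (~a | (c & d)))) & ((a & b) | ~b))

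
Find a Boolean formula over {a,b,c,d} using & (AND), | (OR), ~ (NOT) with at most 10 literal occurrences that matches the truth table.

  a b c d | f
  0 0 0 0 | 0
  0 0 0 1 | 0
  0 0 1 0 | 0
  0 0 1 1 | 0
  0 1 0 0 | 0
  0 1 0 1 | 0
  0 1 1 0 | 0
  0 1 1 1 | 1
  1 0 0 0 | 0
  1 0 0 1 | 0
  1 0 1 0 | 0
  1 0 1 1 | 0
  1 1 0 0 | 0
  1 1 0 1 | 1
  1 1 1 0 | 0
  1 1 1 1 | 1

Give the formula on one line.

  (d & b) = 0000010100000101
  (d & c) = 0001000100010001
  ~c = 1100110011001100
  ~d = 1010101010101010
  (~c & ~d) = 1000100010001000
  ((d & c) | (~c & ~d)) = 1001100110011001
  (((d & c) | (~c & ~d)) & c) = 0001000100010001
  ((((d & c) | (~c & ~d)) & c) | a) = 0001000111111111
  ((d & b) & ((((d & c) | (~c & ~d)) & c) | a)) = 0000000100000101

((d & b) & ((((d & c) | (~c & ~d)) & c) | a))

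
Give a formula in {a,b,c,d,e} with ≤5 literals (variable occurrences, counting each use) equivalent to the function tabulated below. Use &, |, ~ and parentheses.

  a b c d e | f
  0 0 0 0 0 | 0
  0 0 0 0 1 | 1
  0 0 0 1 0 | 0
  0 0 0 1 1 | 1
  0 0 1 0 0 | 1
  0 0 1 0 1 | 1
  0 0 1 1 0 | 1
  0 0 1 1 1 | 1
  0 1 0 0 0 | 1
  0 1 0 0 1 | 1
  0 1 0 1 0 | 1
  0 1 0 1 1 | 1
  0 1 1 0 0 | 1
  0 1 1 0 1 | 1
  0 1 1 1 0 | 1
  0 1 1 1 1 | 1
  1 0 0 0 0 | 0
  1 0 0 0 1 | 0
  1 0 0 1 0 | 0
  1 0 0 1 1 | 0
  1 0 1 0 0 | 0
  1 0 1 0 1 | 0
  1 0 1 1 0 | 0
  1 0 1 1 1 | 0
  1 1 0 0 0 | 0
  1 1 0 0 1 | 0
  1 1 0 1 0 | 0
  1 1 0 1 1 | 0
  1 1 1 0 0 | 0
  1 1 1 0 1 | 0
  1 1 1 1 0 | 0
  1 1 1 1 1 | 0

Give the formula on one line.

(~a & ((e | c) | b))

  ~a = 11111111111111110000000000000000
  (e | c) = 01011111010111110101111101011111
  ((e | c) | b) = 01011111111111110101111111111111
  (~a & ((e | c) | b)) = 01011111111111110000000000000000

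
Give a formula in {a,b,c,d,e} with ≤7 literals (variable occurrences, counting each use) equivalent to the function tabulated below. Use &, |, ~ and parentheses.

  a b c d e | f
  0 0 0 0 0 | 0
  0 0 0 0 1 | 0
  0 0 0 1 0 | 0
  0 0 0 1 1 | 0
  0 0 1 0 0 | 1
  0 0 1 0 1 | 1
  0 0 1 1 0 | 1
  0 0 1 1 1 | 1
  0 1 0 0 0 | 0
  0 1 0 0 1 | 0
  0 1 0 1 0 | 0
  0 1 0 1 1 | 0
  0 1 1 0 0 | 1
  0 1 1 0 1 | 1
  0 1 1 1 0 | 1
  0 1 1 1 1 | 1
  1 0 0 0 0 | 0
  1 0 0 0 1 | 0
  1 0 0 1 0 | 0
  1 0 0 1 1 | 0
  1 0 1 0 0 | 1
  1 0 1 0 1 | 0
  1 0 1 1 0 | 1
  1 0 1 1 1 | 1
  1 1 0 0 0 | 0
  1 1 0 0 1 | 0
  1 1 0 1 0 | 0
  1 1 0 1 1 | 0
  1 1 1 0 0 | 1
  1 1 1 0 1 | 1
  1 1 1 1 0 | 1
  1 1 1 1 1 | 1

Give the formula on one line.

  ~a = 11111111111111110000000000000000
  (~a | b) = 11111111111111110000000011111111
  ~e = 10101010101010101010101010101010
  ((~a | b) | ~e) = 11111111111111111010101011111111
  (((~a | b) | ~e) | d) = 11111111111111111011101111111111
  (c & (((~a | b) | ~e) | d)) = 00001111000011110000101100001111

(c & (((~a | b) | ~e) | d))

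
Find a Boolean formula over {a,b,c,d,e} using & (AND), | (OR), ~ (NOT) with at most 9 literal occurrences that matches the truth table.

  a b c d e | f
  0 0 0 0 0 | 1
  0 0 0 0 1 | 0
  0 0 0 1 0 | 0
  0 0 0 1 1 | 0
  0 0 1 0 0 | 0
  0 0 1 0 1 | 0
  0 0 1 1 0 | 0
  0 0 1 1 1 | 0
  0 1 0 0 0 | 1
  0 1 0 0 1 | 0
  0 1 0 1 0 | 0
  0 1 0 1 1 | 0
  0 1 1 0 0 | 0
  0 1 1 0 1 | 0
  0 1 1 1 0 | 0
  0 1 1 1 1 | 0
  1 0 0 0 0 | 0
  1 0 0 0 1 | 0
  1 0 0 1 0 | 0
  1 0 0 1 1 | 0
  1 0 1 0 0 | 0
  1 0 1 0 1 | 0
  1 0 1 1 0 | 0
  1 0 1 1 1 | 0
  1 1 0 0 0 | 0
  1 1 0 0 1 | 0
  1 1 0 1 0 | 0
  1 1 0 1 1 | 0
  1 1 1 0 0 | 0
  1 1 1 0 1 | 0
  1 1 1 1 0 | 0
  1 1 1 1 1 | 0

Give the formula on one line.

(((~c & ~e) & (c | ~d)) & ((e | ~a) | (c | (~a & ~b))))

  ~c = 11110000111100001111000011110000
  ~e = 10101010101010101010101010101010
  (~c & ~e) = 10100000101000001010000010100000
  ~d = 11001100110011001100110011001100
  (c | ~d) = 11001111110011111100111111001111
  ((~c & ~e) & (c | ~d)) = 10000000100000001000000010000000
  ~a = 11111111111111110000000000000000
  (e | ~a) = 11111111111111110101010101010101
  ~b = 11111111000000001111111100000000
  (~a & ~b) = 11111111000000000000000000000000
  (c | (~a & ~b)) = 11111111000011110000111100001111
  ((e | ~a) | (c | (~a & ~b))) = 11111111111111110101111101011111
  (((~c & ~e) & (c | ~d)) & ((e | ~a) | (c | (~a & ~b)))) = 10000000100000000000000000000000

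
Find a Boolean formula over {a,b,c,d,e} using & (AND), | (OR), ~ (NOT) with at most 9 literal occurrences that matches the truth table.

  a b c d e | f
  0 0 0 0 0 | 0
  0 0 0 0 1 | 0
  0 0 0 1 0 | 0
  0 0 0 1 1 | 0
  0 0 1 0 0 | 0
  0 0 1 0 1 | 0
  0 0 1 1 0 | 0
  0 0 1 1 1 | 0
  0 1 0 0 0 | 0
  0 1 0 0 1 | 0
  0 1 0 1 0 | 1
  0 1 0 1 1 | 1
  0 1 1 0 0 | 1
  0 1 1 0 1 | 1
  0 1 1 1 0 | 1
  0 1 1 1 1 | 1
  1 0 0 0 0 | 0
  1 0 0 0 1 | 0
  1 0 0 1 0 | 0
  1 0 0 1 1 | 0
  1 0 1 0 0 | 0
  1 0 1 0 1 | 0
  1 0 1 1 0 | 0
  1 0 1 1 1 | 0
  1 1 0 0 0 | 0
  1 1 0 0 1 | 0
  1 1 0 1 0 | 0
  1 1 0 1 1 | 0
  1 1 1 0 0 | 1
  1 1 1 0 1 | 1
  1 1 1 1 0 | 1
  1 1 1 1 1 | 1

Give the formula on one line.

(((~a & (b | a)) & d) | (c & b))

  ~a = 11111111111111110000000000000000
  (b | a) = 00000000111111111111111111111111
  (~a & (b | a)) = 00000000111111110000000000000000
  ((~a & (b | a)) & d) = 00000000001100110000000000000000
  (c & b) = 00000000000011110000000000001111
  (((~a & (b | a)) & d) | (c & b)) = 00000000001111110000000000001111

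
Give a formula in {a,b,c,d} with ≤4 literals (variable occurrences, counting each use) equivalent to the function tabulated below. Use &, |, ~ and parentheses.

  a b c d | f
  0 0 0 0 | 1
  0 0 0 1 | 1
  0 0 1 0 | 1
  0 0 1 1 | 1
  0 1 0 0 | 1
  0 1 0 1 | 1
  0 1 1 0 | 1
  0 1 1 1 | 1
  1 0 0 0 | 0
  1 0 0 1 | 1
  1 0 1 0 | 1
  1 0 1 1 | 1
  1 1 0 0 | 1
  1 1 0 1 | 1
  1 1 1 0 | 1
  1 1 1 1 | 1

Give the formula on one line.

  ~a = 1111111100000000
  (d | c) = 0111011101110111
  (~a | (d | c)) = 1111111101110111
  ((~a | (d | c)) | b) = 1111111101111111

((~a | (d | c)) | b)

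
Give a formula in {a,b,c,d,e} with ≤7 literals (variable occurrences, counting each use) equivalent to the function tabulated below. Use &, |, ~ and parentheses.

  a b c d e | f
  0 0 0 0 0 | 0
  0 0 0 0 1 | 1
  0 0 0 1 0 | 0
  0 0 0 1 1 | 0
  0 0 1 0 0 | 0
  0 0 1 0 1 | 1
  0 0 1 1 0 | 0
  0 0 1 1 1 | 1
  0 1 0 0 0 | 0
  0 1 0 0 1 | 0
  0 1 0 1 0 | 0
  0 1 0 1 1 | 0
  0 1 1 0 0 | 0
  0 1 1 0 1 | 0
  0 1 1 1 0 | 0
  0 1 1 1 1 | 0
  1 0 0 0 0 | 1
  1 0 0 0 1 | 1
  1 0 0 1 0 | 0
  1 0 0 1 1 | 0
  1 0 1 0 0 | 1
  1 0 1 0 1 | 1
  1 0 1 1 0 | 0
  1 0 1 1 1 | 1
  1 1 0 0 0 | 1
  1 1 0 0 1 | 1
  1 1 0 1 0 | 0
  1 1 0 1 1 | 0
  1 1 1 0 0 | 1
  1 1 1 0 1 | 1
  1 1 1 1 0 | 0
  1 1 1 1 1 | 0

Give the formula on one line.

  ~b = 11111111000000001111111100000000
  (~b & e) = 01010101000000000101010100000000
  ~d = 11001100110011001100110011001100
  (~d & e) = 01000100010001000100010001000100
  ((~d & e) | c) = 01001111010011110100111101001111
  ((~b & e) & ((~d & e) | c)) = 01000101000000000100010100000000
  (a & ~d) = 00000000000000001100110011001100
  (((~b & e) & ((~d & e) | c)) | (a & ~d)) = 01000101000000001100110111001100

(((~b & e) & ((~d & e) | c)) | (a & ~d))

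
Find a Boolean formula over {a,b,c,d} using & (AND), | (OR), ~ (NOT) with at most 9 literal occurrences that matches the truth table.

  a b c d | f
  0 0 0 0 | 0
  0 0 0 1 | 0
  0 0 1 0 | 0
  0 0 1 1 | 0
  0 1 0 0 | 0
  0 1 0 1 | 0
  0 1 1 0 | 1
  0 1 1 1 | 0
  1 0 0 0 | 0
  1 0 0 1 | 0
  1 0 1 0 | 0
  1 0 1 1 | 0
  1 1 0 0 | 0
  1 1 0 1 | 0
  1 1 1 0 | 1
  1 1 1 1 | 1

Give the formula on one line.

  ~a = 1111111100000000
  (~a & d) = 0101010100000000
  ~d = 1010101010101010
  (~d & c) = 0010001000100010
  (b | (~d & c)) = 0010111100101111
  ((~a & d) & (b | (~d & c))) = 0000010100000000
  (((~a & d) & (b | (~d & c))) | c) = 0011011100110011
  (~d | a) = 1010101011111111
  (b & (~d | a)) = 0000101000001111
  ((((~a & d) & (b | (~d & c))) | c) & (b & (~d | a))) = 0000001000000011

((((~a & d) & (b | (~d & c))) | c) & (b & (~d | a)))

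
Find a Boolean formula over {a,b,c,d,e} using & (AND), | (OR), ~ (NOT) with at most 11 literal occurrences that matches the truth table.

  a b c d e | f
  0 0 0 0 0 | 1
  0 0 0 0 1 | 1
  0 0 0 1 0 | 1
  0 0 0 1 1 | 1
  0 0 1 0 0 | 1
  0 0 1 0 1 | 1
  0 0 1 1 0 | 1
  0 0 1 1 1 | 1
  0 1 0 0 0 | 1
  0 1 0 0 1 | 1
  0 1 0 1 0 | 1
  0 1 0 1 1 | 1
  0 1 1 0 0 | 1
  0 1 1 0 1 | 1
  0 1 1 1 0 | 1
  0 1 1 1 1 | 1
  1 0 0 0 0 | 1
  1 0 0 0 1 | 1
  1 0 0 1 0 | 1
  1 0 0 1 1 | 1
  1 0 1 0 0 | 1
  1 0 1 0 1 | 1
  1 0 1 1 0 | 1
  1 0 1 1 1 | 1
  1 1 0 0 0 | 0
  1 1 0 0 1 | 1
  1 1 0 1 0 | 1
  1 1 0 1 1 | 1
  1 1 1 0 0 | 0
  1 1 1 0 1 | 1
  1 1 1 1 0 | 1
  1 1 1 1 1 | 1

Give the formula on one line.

(((d & b) | ~b) | ((~a | e) & (~d | (b | ~c))))

  (d & b) = 00000000001100110000000000110011
  ~b = 11111111000000001111111100000000
  ((d & b) | ~b) = 11111111001100111111111100110011
  ~a = 11111111111111110000000000000000
  (~a | e) = 11111111111111110101010101010101
  ~d = 11001100110011001100110011001100
  ~c = 11110000111100001111000011110000
  (b | ~c) = 11110000111111111111000011111111
  (~d | (b | ~c)) = 11111100111111111111110011111111
  ((~a | e) & (~d | (b | ~c))) = 11111100111111110101010001010101
  (((d & b) | ~b) | ((~a | e) & (~d | (b | ~c)))) = 11111111111111111111111101110111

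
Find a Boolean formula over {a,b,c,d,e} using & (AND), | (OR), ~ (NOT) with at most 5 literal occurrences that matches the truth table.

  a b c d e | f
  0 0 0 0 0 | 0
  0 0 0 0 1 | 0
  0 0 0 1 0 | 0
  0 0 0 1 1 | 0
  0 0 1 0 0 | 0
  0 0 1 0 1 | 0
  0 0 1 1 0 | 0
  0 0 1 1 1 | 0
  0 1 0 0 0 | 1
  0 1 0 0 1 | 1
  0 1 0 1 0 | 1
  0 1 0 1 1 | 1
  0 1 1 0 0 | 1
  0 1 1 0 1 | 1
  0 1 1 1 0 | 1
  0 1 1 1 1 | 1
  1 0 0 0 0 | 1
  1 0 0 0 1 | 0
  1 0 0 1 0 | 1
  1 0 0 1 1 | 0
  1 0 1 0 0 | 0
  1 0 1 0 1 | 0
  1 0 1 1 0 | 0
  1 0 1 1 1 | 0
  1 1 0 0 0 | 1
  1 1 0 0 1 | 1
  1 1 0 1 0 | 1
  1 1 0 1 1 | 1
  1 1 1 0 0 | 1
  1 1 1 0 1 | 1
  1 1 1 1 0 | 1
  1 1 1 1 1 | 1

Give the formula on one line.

(b | (((a | c) & ~c) & ~e))

  (a | c) = 00001111000011111111111111111111
  ~c = 11110000111100001111000011110000
  ((a | c) & ~c) = 00000000000000001111000011110000
  ~e = 10101010101010101010101010101010
  (((a | c) & ~c) & ~e) = 00000000000000001010000010100000
  (b | (((a | c) & ~c) & ~e)) = 00000000111111111010000011111111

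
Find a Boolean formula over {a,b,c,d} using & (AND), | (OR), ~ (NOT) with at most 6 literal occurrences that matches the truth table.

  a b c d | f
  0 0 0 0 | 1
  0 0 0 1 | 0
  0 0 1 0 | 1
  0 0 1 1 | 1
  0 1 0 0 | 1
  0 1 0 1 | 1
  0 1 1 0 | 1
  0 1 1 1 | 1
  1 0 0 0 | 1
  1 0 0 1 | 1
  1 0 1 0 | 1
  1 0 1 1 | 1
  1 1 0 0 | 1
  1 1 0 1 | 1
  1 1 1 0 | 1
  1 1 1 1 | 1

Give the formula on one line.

  (a | b) = 0000111111111111
  ~d = 1010101010101010
  (d & c) = 0001000100010001
  (~d | (d & c)) = 1011101110111011
  ((a | b) | (~d | (d & c))) = 1011111111111111

((a | b) | (~d | (d & c)))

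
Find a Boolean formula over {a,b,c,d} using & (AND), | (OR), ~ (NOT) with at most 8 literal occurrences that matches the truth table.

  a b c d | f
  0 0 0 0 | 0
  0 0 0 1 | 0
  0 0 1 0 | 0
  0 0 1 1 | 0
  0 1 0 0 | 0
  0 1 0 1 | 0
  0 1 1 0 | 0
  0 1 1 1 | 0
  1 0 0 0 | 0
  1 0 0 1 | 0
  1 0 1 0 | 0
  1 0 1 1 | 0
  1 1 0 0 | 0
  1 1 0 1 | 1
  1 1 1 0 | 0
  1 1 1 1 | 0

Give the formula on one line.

(~c & ((d & a) & (~d | ((c & b) | (~c & b)))))

  ~c = 1100110011001100
  (d & a) = 0000000001010101
  ~d = 1010101010101010
  (c & b) = 0000001100000011
  (~c & b) = 0000110000001100
  ((c & b) | (~c & b)) = 0000111100001111
  (~d | ((c & b) | (~c & b))) = 1010111110101111
  ((d & a) & (~d | ((c & b) | (~c & b)))) = 0000000000000101
  (~c & ((d & a) & (~d | ((c & b) | (~c & b))))) = 0000000000000100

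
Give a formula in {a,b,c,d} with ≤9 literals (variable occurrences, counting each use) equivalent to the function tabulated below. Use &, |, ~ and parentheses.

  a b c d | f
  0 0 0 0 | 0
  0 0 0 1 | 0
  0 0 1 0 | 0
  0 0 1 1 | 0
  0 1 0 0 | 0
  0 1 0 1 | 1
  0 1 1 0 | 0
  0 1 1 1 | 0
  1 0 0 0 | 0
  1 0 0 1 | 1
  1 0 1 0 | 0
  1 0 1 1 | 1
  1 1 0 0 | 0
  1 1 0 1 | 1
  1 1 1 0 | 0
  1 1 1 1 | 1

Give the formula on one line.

(d & (((b & (((d & ~c) | c) | ~a)) & (a | ~c)) | a))

  ~c = 1100110011001100
  (d & ~c) = 0100010001000100
  ((d & ~c) | c) = 0111011101110111
  ~a = 1111111100000000
  (((d & ~c) | c) | ~a) = 1111111101110111
  (b & (((d & ~c) | c) | ~a)) = 0000111100000111
  (a | ~c) = 1100110011111111
  ((b & (((d & ~c) | c) | ~a)) & (a | ~c)) = 0000110000000111
  (((b & (((d & ~c) | c) | ~a)) & (a | ~c)) | a) = 0000110011111111
  (d & (((b & (((d & ~c) | c) | ~a)) & (a | ~c)) | a)) = 0000010001010101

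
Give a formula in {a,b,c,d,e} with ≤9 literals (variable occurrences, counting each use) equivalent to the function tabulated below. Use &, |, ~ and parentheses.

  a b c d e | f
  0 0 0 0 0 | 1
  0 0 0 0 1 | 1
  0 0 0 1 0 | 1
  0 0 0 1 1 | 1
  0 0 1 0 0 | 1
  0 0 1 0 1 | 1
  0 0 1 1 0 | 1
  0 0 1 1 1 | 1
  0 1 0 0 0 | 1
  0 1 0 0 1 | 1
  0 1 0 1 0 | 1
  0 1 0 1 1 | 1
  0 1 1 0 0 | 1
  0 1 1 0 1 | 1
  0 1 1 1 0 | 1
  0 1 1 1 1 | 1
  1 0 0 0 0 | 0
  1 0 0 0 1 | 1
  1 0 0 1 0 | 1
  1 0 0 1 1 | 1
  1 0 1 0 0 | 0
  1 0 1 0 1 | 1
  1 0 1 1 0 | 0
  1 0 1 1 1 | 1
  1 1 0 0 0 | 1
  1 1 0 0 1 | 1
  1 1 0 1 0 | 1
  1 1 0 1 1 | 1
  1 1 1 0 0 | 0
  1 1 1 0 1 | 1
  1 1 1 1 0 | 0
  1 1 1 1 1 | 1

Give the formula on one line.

(((d | (~d & ((~a & ~b) | b))) | e) & ((~c | e) | ~a))

  ~d = 11001100110011001100110011001100
  ~a = 11111111111111110000000000000000
  ~b = 11111111000000001111111100000000
  (~a & ~b) = 11111111000000000000000000000000
  ((~a & ~b) | b) = 11111111111111110000000011111111
  (~d & ((~a & ~b) | b)) = 11001100110011000000000011001100
  (d | (~d & ((~a & ~b) | b))) = 11111111111111110011001111111111
  ((d | (~d & ((~a & ~b) | b))) | e) = 11111111111111110111011111111111
  ~c = 11110000111100001111000011110000
  (~c | e) = 11110101111101011111010111110101
  ((~c | e) | ~a) = 11111111111111111111010111110101
  (((d | (~d & ((~a & ~b) | b))) | e) & ((~c | e) | ~a)) = 11111111111111110111010111110101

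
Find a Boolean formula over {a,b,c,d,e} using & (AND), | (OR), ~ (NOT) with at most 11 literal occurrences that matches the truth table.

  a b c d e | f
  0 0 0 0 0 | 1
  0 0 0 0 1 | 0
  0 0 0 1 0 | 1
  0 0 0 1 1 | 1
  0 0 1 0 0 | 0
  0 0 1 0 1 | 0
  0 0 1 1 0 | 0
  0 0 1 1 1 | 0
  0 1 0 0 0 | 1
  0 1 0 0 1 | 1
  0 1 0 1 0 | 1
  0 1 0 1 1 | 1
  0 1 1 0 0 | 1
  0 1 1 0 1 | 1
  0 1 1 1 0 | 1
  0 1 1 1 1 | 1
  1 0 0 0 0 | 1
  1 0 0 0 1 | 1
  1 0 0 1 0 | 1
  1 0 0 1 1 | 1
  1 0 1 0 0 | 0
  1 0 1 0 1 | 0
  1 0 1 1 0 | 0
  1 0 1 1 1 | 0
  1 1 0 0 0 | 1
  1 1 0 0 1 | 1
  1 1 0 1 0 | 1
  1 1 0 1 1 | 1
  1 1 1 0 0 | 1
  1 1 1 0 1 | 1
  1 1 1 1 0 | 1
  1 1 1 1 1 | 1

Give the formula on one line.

  ~c = 11110000111100001111000011110000
  ~a = 11111111111111110000000000000000
  (~c | ~a) = 11111111111111111111000011110000
  (d | a) = 00110011001100111111111111111111
  ~e = 10101010101010101010101010101010
  ((d | a) | ~e) = 10111011101110111111111111111111
  ((~c | ~a) & ((d | a) | ~e)) = 10111011101110111111000011110000
  ~b = 11111111000000001111111100000000
  (~c & ~b) = 11110000000000001111000000000000
  (((~c | ~a) & ((d | a) | ~e)) & (~c & ~b)) = 10110000000000001111000000000000
  ((((~c | ~a) & ((d | a) | ~e)) & (~c & ~b)) | b) = 10110000111111111111000011111111

((((~c | ~a) & ((d | a) | ~e)) & (~c & ~b)) | b)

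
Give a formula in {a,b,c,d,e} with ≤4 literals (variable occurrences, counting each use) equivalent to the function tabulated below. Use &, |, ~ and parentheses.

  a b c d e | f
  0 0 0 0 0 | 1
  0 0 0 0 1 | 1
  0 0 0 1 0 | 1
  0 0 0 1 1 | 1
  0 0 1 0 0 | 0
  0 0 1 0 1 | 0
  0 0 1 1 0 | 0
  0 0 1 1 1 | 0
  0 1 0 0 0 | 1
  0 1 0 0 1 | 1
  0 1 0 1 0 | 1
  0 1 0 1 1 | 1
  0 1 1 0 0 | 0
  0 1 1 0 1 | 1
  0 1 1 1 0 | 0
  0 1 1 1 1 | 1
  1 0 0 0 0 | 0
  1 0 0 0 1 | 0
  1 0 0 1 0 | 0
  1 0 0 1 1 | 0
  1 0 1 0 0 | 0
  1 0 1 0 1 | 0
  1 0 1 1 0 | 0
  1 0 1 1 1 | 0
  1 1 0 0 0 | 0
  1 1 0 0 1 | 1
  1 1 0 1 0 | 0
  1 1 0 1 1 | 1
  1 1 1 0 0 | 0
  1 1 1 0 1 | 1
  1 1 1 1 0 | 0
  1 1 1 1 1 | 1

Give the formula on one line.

((e & b) | (~c & ~a))

  (e & b) = 00000000010101010000000001010101
  ~c = 11110000111100001111000011110000
  ~a = 11111111111111110000000000000000
  (~c & ~a) = 11110000111100000000000000000000
  ((e & b) | (~c & ~a)) = 11110000111101010000000001010101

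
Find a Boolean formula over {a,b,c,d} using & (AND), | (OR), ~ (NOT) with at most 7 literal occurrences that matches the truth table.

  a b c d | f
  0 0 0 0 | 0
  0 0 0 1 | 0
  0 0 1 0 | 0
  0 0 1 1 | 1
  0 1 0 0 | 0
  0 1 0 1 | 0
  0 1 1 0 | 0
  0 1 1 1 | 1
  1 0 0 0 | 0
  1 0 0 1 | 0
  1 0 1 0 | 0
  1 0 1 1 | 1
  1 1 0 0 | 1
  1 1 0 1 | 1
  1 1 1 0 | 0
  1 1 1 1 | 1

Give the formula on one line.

  (c | a) = 0011001111111111
  ~c = 1100110011001100
  ((c | a) & ~c) = 0000000011001100
  (b & ((c | a) & ~c)) = 0000000000001100
  (d & c) = 0001000100010001
  ((b & ((c | a) & ~c)) | (d & c)) = 0001000100011101

((b & ((c | a) & ~c)) | (d & c))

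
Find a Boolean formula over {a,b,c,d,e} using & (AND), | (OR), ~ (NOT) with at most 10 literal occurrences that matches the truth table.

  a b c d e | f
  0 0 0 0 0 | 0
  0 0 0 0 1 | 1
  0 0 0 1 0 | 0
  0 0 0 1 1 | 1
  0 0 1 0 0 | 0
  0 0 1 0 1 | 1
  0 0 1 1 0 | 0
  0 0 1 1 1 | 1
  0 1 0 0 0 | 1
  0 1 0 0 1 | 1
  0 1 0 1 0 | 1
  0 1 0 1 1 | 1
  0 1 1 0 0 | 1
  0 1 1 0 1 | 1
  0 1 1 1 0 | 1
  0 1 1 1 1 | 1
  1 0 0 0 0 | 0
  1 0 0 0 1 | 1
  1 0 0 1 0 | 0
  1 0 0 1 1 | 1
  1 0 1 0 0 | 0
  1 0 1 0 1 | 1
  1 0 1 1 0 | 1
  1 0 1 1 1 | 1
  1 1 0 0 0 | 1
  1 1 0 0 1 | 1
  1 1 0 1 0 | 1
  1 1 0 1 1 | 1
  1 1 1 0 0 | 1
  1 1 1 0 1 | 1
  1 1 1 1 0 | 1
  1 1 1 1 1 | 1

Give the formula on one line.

((b | ((a | b) & ((~e & c) & d))) | e)

  (a | b) = 00000000111111111111111111111111
  ~e = 10101010101010101010101010101010
  (~e & c) = 00001010000010100000101000001010
  ((~e & c) & d) = 00000010000000100000001000000010
  ((a | b) & ((~e & c) & d)) = 00000000000000100000001000000010
  (b | ((a | b) & ((~e & c) & d))) = 00000000111111110000001011111111
  ((b | ((a | b) & ((~e & c) & d))) | e) = 01010101111111110101011111111111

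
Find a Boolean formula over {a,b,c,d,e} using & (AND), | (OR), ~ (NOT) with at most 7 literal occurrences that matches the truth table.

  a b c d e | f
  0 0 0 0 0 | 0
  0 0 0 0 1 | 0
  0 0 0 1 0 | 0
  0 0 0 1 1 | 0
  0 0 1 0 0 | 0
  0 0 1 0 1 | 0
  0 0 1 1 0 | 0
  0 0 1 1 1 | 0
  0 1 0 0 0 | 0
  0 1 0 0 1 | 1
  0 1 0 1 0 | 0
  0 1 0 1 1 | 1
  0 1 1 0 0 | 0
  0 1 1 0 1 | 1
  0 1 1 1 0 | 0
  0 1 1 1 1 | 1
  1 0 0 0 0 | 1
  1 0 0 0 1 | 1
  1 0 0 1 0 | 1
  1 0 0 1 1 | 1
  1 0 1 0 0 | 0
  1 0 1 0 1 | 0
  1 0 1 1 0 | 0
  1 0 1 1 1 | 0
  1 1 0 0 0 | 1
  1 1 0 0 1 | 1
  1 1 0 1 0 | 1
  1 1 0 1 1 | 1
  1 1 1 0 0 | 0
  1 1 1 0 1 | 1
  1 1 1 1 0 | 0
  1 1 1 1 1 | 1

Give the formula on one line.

((e & b) | (~c & a))

  (e & b) = 00000000010101010000000001010101
  ~c = 11110000111100001111000011110000
  (~c & a) = 00000000000000001111000011110000
  ((e & b) | (~c & a)) = 00000000010101011111000011110101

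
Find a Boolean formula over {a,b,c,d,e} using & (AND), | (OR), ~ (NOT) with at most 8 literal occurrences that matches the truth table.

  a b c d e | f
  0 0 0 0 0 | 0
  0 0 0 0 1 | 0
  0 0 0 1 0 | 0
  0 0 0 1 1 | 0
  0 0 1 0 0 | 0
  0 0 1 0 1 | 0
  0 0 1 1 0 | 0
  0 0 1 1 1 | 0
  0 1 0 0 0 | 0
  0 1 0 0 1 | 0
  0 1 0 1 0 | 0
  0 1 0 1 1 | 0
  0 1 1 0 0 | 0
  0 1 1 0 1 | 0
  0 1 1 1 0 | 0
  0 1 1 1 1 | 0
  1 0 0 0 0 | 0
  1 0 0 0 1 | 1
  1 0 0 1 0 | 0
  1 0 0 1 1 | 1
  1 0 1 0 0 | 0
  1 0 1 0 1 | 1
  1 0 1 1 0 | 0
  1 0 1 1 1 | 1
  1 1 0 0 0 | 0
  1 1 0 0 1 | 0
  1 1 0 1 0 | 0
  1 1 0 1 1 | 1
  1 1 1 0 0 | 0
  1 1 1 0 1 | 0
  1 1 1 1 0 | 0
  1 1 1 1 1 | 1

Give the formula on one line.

  ~b = 11111111000000001111111100000000
  (a & ~b) = 00000000000000001111111100000000
  (d | (a & ~b)) = 00110011001100111111111100110011
  (e & a) = 00000000000000000101010101010101
  ((d | (a & ~b)) & (e & a)) = 00000000000000000101010100010001

((d | (a & ~b)) & (e & a))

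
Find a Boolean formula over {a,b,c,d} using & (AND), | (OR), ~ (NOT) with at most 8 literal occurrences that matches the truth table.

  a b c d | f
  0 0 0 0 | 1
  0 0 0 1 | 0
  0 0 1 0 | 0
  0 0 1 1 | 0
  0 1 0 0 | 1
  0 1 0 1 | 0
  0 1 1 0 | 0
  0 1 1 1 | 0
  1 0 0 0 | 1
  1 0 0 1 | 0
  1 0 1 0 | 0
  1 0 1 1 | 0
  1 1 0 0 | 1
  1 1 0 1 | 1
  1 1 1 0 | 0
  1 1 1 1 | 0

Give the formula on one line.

  ~d = 1010101010101010
  ~c = 1100110011001100
  (~d & ~c) = 1000100010001000
  (b & ~c) = 0000110000001100
  ~a = 1111111100000000
  ((b & ~c) | ~a) = 1111111100001100
  (((b & ~c) | ~a) & a) = 0000000000001100
  ((~d & ~c) | (((b & ~c) | ~a) & a)) = 1000100010001100

((~d & ~c) | (((b & ~c) | ~a) & a))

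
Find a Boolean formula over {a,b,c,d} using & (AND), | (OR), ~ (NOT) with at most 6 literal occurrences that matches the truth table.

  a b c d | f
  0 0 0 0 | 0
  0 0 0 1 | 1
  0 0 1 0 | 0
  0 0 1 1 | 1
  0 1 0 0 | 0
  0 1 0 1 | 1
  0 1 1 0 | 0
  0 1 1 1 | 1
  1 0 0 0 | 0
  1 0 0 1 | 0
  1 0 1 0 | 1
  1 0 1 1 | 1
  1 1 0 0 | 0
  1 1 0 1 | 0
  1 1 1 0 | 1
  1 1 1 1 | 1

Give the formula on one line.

  ~a = 1111111100000000
  (d & ~a) = 0101010100000000
  ~c = 1100110011001100
  (a & c) = 0000000000110011
  (~c | (a & c)) = 1100110011111111
  (c & (~c | (a & c))) = 0000000000110011
  ((d & ~a) | (c & (~c | (a & c)))) = 0101010100110011

((d & ~a) | (c & (~c | (a & c))))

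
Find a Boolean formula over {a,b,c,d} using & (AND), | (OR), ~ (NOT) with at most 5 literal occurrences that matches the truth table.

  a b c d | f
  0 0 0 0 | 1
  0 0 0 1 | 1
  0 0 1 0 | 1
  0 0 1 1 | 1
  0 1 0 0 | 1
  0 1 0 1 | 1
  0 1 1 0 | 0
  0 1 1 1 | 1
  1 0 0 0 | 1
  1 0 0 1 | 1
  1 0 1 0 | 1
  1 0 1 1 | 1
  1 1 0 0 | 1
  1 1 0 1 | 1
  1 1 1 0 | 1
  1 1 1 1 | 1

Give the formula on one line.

  ~a = 1111111100000000
  ~b = 1111000011110000
  (~a & ~b) = 1111000000000000
  (a | d) = 0101010111111111
  ((~a & ~b) | (a | d)) = 1111010111111111
  ~c = 1100110011001100
  (((~a & ~b) | (a | d)) | ~c) = 1111110111111111

(((~a & ~b) | (a | d)) | ~c)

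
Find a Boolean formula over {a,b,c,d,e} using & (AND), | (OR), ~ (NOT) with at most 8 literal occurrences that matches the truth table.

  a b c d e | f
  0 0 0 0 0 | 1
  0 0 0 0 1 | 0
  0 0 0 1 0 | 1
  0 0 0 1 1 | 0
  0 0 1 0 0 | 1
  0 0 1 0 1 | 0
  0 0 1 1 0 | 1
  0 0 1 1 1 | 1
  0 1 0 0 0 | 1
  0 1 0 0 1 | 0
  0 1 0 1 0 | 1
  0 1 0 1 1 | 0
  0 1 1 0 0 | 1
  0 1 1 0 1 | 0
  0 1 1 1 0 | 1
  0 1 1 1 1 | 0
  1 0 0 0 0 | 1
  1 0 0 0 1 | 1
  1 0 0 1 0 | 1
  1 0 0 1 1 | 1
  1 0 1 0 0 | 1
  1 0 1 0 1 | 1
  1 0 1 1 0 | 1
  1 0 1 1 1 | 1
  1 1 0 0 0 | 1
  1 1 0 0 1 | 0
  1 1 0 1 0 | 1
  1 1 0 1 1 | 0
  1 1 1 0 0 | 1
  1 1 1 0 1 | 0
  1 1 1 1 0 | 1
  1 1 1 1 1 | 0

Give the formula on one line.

  ~b = 11111111000000001111111100000000
  (~b & a) = 00000000000000001111111100000000
  ~e = 10101010101010101010101010101010
  ((~b & a) | ~e) = 10101010101010101111111110101010
  ~d = 11001100110011001100110011001100
  (~b | ~d) = 11111111110011001111111111001100
  ~a = 11111111111111110000000000000000
  (~a & c) = 00001111000011110000000000000000
  (d & (~a & c)) = 00000011000000110000000000000000
  ((~b | ~d) & (d & (~a & c))) = 00000011000000000000000000000000
  (((~b & a) | ~e) | ((~b | ~d) & (d & (~a & c)))) = 10101011101010101111111110101010

(((~b & a) | ~e) | ((~b | ~d) & (d & (~a & c))))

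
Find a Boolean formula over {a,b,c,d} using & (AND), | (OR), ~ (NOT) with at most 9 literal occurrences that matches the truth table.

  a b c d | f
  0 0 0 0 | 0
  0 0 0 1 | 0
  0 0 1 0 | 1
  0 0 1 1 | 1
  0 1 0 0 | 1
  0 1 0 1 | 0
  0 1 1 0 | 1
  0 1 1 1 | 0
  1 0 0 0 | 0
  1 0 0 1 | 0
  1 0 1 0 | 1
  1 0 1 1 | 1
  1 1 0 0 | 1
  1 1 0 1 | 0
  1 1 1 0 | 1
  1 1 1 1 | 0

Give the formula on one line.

  (b | d) = 0101111101011111
  ~d = 1010101010101010
  ((b | d) & ~d) = 0000101000001010
  ~c = 1100110011001100
  ~b = 1111000011110000
  (~c | ~b) = 1111110011111100
  (c & (~c | ~b)) = 0011000000110000
  (((b | d) & ~d) | (c & (~c | ~b))) = 0011101000111010

(((b | d) & ~d) | (c & (~c | ~b)))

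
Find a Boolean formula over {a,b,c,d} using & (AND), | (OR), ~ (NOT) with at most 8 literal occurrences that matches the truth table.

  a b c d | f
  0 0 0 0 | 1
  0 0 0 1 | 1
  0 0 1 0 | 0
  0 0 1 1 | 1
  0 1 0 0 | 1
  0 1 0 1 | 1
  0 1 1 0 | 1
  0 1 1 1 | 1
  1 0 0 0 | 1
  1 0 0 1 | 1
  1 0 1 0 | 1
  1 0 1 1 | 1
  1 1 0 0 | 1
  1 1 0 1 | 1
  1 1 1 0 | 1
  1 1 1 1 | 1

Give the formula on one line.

  ~d = 1010101010101010
  (~d & b) = 0000101000001010
  (a | (~d & b)) = 0000101011111111
  ~c = 1100110011001100
  (b | d) = 0101111101011111
  (~c | (b | d)) = 1101111111011111
  ((a | (~d & b)) | (~c | (b | d))) = 1101111111111111

((a | (~d & b)) | (~c | (b | d)))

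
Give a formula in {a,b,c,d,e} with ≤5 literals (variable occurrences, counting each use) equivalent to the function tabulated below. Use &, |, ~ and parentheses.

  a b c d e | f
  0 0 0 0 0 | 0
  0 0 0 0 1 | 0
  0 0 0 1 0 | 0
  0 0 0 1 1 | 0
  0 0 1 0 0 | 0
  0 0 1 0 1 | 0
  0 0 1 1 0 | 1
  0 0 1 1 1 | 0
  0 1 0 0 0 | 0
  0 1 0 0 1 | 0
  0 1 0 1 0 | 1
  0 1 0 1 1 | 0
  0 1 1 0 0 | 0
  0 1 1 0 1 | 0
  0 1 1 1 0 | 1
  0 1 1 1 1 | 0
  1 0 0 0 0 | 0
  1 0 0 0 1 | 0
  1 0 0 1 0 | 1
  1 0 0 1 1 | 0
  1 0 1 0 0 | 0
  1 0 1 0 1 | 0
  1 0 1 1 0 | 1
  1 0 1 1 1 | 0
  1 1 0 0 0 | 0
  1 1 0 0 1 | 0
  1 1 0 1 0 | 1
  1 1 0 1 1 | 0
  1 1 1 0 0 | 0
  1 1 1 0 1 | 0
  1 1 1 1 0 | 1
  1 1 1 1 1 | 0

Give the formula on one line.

((~e & ((a | c) | b)) & d)

  ~e = 10101010101010101010101010101010
  (a | c) = 00001111000011111111111111111111
  ((a | c) | b) = 00001111111111111111111111111111
  (~e & ((a | c) | b)) = 00001010101010101010101010101010
  ((~e & ((a | c) | b)) & d) = 00000010001000100010001000100010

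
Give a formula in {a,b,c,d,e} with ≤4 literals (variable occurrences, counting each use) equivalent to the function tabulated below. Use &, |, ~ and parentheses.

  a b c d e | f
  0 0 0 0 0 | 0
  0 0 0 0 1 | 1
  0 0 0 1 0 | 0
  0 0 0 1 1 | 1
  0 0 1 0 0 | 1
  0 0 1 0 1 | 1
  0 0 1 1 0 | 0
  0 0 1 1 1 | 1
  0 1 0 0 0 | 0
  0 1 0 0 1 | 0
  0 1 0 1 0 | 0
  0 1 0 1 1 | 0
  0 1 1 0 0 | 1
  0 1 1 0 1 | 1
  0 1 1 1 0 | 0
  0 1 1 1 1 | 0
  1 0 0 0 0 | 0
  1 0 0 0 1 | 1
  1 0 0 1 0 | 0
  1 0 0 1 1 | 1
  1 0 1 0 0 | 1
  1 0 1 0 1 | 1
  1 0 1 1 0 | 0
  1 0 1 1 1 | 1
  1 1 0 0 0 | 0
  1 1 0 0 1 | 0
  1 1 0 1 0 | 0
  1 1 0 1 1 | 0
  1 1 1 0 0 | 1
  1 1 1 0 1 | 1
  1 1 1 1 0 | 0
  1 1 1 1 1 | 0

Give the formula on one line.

  ~b = 11111111000000001111111100000000
  (e & ~b) = 01010101000000000101010100000000
  ~d = 11001100110011001100110011001100
  (~d & c) = 00001100000011000000110000001100
  ((e & ~b) | (~d & c)) = 01011101000011000101110100001100

((e & ~b) | (~d & c))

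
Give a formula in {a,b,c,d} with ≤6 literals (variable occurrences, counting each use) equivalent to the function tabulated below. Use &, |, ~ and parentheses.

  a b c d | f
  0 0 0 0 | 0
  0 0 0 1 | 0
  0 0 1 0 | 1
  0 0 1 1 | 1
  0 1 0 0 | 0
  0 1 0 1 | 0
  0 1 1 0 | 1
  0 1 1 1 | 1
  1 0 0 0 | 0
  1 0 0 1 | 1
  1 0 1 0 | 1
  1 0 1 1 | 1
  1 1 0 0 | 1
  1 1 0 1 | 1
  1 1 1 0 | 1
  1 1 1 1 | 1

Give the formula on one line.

((a | c) & ((d | b) | c))

  (a | c) = 0011001111111111
  (d | b) = 0101111101011111
  ((d | b) | c) = 0111111101111111
  ((a | c) & ((d | b) | c)) = 0011001101111111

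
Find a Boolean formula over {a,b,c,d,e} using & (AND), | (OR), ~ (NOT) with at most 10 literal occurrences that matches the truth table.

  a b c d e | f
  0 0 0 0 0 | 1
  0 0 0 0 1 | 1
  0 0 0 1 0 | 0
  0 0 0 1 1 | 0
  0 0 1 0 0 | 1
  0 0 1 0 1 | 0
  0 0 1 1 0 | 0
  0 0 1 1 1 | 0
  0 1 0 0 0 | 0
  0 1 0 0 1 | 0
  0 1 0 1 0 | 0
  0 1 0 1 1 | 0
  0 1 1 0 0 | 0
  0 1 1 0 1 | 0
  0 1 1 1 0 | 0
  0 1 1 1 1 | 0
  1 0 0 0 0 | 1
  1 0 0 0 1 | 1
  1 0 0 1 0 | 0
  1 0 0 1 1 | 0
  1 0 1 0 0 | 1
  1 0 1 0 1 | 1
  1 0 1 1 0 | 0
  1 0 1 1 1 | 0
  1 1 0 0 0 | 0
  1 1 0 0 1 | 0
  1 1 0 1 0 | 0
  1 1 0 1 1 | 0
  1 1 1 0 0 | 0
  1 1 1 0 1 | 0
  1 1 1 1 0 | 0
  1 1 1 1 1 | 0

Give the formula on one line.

  ~c = 11110000111100001111000011110000
  (~c | b) = 11110000111111111111000011111111
  ~d = 11001100110011001100110011001100
  (a & ~d) = 00000000000000001100110011001100
  ((~c | b) | (a & ~d)) = 11110000111111111111110011111111
  ~e = 10101010101010101010101010101010
  (d | ~e) = 10111011101110111011101110111011
  (((~c | b) | (a & ~d)) | (d | ~e)) = 11111011111111111111111111111111
  ~b = 11111111000000001111111100000000
  (~d & ~b) = 11001100000000001100110000000000
  ((((~c | b) | (a & ~d)) | (d | ~e)) & (~d & ~b)) = 11001000000000001100110000000000

((((~c | b) | (a & ~d)) | (d | ~e)) & (~d & ~b))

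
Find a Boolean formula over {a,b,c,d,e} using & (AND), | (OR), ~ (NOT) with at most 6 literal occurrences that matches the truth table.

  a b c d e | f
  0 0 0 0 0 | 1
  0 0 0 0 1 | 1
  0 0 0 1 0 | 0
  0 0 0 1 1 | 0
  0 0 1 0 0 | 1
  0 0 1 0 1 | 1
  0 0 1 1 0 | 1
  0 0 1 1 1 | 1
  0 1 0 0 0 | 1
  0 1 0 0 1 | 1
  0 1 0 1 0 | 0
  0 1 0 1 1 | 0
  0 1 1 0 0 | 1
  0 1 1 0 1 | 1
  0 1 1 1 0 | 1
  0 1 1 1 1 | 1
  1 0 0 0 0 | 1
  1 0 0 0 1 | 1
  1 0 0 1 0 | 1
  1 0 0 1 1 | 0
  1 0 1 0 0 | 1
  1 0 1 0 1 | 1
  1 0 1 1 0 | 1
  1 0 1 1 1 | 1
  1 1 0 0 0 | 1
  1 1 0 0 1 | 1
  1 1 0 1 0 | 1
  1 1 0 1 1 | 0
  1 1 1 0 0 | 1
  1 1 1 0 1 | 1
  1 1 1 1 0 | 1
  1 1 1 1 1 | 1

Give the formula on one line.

  ~e = 10101010101010101010101010101010
  (a & ~e) = 00000000000000001010101010101010
  ~d = 11001100110011001100110011001100
  (c | ~d) = 11001111110011111100111111001111
  ((a & ~e) | (c | ~d)) = 11001111110011111110111111101111

((a & ~e) | (c | ~d))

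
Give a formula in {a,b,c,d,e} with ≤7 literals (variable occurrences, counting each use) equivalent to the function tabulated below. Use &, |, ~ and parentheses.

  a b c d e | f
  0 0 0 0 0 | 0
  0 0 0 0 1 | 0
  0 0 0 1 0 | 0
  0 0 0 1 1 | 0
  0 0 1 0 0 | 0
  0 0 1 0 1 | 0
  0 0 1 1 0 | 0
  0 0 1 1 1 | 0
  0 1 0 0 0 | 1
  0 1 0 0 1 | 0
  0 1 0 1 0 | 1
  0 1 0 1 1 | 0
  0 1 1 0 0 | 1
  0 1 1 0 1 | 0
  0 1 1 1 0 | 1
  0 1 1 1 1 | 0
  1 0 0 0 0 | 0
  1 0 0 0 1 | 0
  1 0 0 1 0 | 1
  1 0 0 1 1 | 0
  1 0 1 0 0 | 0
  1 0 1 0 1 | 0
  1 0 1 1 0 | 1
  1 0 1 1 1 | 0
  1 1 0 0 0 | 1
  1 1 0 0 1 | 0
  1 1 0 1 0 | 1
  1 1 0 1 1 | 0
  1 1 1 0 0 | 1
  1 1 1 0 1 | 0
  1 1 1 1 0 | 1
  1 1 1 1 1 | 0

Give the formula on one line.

  (a & d) = 00000000000000000011001100110011
  ((a & d) | b) = 00000000111111110011001111111111
  ~e = 10101010101010101010101010101010
  (((a & d) | b) & ~e) = 00000000101010100010001010101010

(((a & d) | b) & ~e)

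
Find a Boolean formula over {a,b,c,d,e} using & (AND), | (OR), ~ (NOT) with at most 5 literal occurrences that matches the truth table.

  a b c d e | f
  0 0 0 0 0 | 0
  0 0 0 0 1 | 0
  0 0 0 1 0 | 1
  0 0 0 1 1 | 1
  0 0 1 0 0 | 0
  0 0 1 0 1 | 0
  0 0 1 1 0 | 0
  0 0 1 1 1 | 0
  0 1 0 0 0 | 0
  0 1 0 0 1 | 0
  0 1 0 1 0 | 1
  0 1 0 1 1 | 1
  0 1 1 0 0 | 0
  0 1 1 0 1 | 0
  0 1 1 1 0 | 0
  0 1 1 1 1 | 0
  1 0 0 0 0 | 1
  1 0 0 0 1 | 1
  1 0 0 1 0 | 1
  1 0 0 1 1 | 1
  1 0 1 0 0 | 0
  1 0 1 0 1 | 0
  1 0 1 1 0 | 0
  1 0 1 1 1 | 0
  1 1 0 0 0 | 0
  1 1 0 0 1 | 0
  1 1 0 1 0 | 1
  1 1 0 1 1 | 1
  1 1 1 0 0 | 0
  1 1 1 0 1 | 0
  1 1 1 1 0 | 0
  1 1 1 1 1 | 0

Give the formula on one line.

(~c & ((~b & a) | d))

  ~c = 11110000111100001111000011110000
  ~b = 11111111000000001111111100000000
  (~b & a) = 00000000000000001111111100000000
  ((~b & a) | d) = 00110011001100111111111100110011
  (~c & ((~b & a) | d)) = 00110000001100001111000000110000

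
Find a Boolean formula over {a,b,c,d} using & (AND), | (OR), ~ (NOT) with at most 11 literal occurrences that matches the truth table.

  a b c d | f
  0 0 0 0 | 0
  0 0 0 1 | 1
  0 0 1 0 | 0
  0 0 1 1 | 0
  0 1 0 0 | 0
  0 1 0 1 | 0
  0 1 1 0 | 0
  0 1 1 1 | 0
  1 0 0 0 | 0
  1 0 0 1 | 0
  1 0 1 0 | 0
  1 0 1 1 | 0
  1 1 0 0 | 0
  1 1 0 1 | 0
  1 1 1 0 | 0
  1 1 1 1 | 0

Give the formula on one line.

(((d & ~b) & ~c) & ((~a & d) | ((~b & ~d) | (b & d))))

  ~b = 1111000011110000
  (d & ~b) = 0101000001010000
  ~c = 1100110011001100
  ((d & ~b) & ~c) = 0100000001000000
  ~a = 1111111100000000
  (~a & d) = 0101010100000000
  ~d = 1010101010101010
  (~b & ~d) = 1010000010100000
  (b & d) = 0000010100000101
  ((~b & ~d) | (b & d)) = 1010010110100101
  ((~a & d) | ((~b & ~d) | (b & d))) = 1111010110100101
  (((d & ~b) & ~c) & ((~a & d) | ((~b & ~d) | (b & d)))) = 0100000000000000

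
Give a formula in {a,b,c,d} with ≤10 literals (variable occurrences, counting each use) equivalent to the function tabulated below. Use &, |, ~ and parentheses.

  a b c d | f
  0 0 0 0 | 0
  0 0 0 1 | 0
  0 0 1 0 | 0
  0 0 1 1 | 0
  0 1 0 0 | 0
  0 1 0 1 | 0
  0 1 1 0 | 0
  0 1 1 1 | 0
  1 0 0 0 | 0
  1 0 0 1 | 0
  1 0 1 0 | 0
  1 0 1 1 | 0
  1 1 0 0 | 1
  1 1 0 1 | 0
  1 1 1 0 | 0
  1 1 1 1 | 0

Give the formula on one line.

  ~c = 1100110011001100
  (~c & a) = 0000000011001100
  (d | (~c & a)) = 0101010111011101
  (b | d) = 0101111101011111
  ((d | (~c & a)) & (b | d)) = 0101010101011101
  ~d = 1010101010101010
  (~d & a) = 0000000010101010
  (a & b) = 0000000000001111
  ((~d & a) & (a & b)) = 0000000000001010
  (((d | (~c & a)) & (b | d)) & ((~d & a) & (a & b))) = 0000000000001000

(((d | (~c & a)) & (b | d)) & ((~d & a) & (a & b)))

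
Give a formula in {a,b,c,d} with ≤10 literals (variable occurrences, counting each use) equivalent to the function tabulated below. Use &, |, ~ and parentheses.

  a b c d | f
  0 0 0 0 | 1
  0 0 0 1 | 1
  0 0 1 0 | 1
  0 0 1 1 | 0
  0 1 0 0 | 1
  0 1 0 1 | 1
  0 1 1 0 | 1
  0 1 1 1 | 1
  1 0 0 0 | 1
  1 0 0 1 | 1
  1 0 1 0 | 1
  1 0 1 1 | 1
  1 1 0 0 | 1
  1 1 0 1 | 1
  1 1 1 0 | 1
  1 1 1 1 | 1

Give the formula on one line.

  ~d = 1010101010101010
  (a | ~d) = 1010101011111111
  ~c = 1100110011001100
  (a | d) = 0101010111111111
  (~c & (a | d)) = 0100010011001100
  ~a = 1111111100000000
  (~a & b) = 0000111100000000
  ((~c & (a | d)) | (~a & b)) = 0100111111001100
  ((a | ~d) | ((~c & (a | d)) | (~a & b))) = 1110111111111111

((a | ~d) | ((~c & (a | d)) | (~a & b)))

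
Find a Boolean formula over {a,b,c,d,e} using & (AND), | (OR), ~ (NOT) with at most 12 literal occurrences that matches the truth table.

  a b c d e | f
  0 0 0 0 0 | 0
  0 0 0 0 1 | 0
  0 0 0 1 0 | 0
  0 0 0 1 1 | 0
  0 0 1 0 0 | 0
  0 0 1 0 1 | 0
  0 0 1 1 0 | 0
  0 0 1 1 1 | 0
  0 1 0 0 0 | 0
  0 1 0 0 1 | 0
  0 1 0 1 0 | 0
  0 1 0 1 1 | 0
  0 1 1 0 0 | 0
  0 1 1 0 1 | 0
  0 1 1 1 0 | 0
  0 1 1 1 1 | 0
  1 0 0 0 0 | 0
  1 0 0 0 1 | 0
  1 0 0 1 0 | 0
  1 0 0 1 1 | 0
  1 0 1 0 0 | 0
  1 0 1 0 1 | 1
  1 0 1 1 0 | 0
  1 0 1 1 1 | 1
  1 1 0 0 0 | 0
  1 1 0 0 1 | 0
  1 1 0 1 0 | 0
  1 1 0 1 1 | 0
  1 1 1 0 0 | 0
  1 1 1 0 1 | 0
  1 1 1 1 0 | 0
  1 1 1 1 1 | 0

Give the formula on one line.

  ~b = 11111111000000001111111100000000
  (c & ~b) = 00001111000000000000111100000000
  ~e = 10101010101010101010101010101010
  ~a = 11111111111111110000000000000000
  (~e | ~a) = 11111111111111111010101010101010
  ((~e | ~a) & b) = 00000000111111110000000010101010
  (d & ((~e | ~a) & b)) = 00000000001100110000000000100010
  ((d & ((~e | ~a) & b)) | e) = 01010101011101110101010101110111
  ((c & ~b) & ((d & ((~e | ~a) & b)) | e)) = 00000101000000000000010100000000
  ~c = 11110000111100001111000011110000
  (a | ~c) = 11110000111100001111111111111111
  (((c & ~b) & ((d & ((~e | ~a) & b)) | e)) & (a | ~c)) = 00000000000000000000010100000000

(((c & ~b) & ((d & ((~e | ~a) & b)) | e)) & (a | ~c))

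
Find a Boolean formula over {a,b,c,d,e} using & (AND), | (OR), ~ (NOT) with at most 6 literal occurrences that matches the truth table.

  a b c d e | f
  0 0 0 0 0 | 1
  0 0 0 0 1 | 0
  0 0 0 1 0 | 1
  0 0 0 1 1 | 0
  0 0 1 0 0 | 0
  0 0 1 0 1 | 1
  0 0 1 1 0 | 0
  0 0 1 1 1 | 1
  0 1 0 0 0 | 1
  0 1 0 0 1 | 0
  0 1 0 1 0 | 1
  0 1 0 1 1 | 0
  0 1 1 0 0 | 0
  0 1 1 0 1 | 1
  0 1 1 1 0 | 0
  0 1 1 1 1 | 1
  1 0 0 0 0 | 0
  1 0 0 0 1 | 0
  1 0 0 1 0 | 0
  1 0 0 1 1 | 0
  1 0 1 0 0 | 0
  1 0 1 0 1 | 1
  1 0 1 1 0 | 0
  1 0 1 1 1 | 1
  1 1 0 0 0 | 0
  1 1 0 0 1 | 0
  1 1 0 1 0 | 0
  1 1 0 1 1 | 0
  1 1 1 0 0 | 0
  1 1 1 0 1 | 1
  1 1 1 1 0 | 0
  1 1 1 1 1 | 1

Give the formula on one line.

  ~e = 10101010101010101010101010101010
  ~a = 11111111111111110000000000000000
  (~e & ~a) = 10101010101010100000000000000000
  ((~e & ~a) | c) = 10101111101011110000111100001111
  ~c = 11110000111100001111000011110000
  (~c | e) = 11110101111101011111010111110101
  (((~e & ~a) | c) & (~c | e)) = 10100101101001010000010100000101

(((~e & ~a) | c) & (~c | e))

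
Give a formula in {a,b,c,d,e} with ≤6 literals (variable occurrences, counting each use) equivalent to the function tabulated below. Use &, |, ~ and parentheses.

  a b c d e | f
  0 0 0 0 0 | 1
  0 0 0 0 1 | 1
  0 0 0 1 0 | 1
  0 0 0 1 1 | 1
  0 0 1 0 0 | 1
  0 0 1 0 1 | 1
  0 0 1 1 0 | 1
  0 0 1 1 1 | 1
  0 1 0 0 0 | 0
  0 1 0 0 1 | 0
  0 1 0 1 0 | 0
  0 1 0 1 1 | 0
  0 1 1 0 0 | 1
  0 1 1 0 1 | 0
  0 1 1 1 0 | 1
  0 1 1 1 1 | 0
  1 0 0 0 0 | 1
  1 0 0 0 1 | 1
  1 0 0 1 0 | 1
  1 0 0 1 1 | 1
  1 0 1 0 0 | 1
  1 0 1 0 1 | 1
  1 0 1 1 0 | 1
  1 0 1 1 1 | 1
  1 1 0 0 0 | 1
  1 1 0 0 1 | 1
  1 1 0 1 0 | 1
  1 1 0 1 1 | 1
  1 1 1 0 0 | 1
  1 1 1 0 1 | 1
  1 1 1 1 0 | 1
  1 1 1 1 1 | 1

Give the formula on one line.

  ~b = 11111111000000001111111100000000
  ~e = 10101010101010101010101010101010
  (c & ~e) = 00001010000010100000101000001010
  (~b | (c & ~e)) = 11111111000010101111111100001010
  (a | (~b | (c & ~e))) = 11111111000010101111111111111111

(a | (~b | (c & ~e)))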